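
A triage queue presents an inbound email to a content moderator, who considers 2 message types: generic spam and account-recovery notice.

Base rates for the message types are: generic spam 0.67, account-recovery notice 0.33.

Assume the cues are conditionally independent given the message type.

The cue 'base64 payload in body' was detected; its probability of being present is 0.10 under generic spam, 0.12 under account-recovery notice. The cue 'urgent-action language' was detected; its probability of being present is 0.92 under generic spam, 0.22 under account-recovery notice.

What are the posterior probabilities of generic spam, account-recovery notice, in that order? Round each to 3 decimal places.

Multiply each prior by the joint likelihood of the cue pattern:
  generic spam: 0.67 × 0.10 × 0.92 = 0.06164
  account-recovery notice: 0.33 × 0.12 × 0.22 = 0.008712
Normalizing constant Z = 0.06164 + 0.008712 = 0.070352.
P(generic spam | evidence) = 0.06164 / 0.070352 ≈ 0.876
P(account-recovery notice | evidence) = 0.008712 / 0.070352 ≈ 0.124

0.876, 0.124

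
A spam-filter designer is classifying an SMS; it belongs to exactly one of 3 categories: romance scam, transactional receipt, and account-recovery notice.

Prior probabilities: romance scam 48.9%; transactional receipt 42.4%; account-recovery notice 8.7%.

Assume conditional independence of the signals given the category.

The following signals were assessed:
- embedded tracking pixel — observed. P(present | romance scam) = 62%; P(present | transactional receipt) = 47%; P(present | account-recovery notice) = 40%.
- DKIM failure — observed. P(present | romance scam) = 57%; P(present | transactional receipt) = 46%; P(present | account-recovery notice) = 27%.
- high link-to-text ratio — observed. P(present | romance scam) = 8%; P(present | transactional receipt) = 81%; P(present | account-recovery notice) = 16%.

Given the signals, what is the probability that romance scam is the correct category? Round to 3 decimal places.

For each hypothesis, the unnormalized posterior weight is prior × product of the signal likelihoods:
  romance scam: 0.489 × 0.62 × 0.57 × 0.08 = 0.013825
  transactional receipt: 0.424 × 0.47 × 0.46 × 0.81 = 0.074252
  account-recovery notice: 0.087 × 0.40 × 0.27 × 0.16 = 0.0015034
Normalizing constant Z = 0.013825 + 0.074252 + 0.0015034 = 0.08958.
P(romance scam | evidence) = 0.013825 / 0.08958 ≈ 0.154.

0.154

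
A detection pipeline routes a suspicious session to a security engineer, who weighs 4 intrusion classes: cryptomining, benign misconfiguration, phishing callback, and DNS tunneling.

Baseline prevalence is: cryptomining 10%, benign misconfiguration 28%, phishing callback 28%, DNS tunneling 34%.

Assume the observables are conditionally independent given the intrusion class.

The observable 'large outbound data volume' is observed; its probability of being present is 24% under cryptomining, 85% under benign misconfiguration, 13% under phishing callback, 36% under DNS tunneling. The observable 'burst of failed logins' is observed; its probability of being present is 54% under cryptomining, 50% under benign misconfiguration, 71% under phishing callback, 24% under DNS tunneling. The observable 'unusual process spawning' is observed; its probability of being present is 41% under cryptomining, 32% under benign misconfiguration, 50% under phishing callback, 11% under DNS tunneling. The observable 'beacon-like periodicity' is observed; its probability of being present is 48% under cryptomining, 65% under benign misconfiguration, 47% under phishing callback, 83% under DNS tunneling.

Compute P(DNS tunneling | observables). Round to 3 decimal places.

0.074

Multiply each prior by the joint likelihood of the observable pattern:
  cryptomining: 0.10 × 0.24 × 0.54 × 0.41 × 0.48 = 0.0025505
  benign misconfiguration: 0.28 × 0.85 × 0.50 × 0.32 × 0.65 = 0.024752
  phishing callback: 0.28 × 0.13 × 0.71 × 0.50 × 0.47 = 0.0060733
  DNS tunneling: 0.34 × 0.36 × 0.24 × 0.11 × 0.83 = 0.002682
Marginal likelihood of the evidence = 0.036058.
P(DNS tunneling | evidence) = 0.002682 / 0.036058 ≈ 0.074.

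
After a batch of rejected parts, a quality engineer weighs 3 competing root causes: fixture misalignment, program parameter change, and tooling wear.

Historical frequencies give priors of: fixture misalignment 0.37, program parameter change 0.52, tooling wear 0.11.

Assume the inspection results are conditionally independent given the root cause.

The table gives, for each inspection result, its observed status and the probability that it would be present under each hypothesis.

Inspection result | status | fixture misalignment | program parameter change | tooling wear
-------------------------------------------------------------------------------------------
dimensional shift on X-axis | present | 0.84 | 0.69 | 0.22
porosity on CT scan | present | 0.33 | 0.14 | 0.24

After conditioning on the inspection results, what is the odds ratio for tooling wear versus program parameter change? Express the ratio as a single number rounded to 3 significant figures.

Unnormalized posterior weight (prior times the inspection result likelihoods) for each of the two hypotheses:
  tooling wear: 0.11 × 0.22 × 0.24 = 0.005808
  program parameter change: 0.52 × 0.69 × 0.14 = 0.050232
Odds(tooling wear : program parameter change) = 0.005808 / 0.050232 ≈ 0.116.

0.116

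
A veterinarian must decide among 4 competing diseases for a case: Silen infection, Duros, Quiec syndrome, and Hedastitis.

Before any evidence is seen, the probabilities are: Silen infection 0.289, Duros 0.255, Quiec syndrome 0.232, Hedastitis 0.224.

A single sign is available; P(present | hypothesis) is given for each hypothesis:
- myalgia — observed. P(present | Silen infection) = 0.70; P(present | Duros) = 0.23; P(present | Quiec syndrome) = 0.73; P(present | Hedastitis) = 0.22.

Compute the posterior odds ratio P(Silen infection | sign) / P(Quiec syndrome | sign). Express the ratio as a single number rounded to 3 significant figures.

1.19

Unnormalized posterior weight (prior times the sign likelihood) for each of the two hypotheses:
  Silen infection: 0.289 × 0.70 = 0.2023
  Quiec syndrome: 0.232 × 0.73 = 0.16936
Posterior odds = 0.2023 / 0.16936 ≈ 1.19.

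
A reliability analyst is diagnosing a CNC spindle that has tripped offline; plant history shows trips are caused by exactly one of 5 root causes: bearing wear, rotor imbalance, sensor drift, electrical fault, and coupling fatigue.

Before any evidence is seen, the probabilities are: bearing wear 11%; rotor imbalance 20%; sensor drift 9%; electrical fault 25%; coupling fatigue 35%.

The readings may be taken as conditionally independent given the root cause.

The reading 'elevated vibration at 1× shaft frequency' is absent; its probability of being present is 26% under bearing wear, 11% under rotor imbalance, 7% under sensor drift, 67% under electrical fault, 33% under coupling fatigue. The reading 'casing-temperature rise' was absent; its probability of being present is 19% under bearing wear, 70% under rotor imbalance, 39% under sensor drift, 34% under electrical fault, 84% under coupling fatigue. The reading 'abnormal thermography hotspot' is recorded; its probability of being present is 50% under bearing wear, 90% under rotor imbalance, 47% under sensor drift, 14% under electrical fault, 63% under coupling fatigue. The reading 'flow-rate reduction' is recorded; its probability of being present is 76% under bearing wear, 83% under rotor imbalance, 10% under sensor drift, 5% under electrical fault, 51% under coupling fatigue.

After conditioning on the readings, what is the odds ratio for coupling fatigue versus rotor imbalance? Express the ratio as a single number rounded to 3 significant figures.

The normalizing constant cancels in an odds ratio, so compute prior × likelihood for the two hypotheses only (using 1 − P(present | H) for each absent reading):
  coupling fatigue: 0.35 × (1 − 0.33) × (1 − 0.84) × 0.63 × 0.51 = 0.012055
  rotor imbalance: 0.20 × (1 − 0.11) × (1 − 0.70) × 0.90 × 0.83 = 0.03989
Posterior odds = 0.012055 / 0.03989 ≈ 0.302.

0.302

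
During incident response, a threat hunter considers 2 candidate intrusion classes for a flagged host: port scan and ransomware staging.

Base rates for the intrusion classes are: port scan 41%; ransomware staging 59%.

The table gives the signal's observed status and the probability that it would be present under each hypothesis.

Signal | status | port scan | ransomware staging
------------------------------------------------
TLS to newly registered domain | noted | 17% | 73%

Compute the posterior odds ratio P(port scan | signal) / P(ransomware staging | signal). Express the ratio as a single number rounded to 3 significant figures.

Posterior odds equal prior odds times the likelihood ratio; only the two competing hypotheses matter.
  port scan: 0.41 × 0.17 = 0.0697
  ransomware staging: 0.59 × 0.73 = 0.4307
Odds(port scan : ransomware staging) = 0.0697 / 0.4307 ≈ 0.162.

0.162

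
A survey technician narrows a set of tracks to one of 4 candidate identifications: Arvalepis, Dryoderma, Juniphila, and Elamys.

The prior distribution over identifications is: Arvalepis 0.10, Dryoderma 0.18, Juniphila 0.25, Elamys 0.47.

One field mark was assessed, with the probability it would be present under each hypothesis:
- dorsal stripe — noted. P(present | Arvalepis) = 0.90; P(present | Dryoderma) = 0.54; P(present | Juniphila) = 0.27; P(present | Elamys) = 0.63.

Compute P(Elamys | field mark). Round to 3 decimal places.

Multiply each prior by the likelihood of the field mark:
  Arvalepis: 0.10 × 0.90 = 0.09
  Dryoderma: 0.18 × 0.54 = 0.0972
  Juniphila: 0.25 × 0.27 = 0.0675
  Elamys: 0.47 × 0.63 = 0.2961
Normalizing constant Z = 0.09 + 0.0972 + 0.0675 + 0.2961 = 0.5508.
P(Elamys | evidence) = 0.2961 / 0.5508 ≈ 0.538.

0.538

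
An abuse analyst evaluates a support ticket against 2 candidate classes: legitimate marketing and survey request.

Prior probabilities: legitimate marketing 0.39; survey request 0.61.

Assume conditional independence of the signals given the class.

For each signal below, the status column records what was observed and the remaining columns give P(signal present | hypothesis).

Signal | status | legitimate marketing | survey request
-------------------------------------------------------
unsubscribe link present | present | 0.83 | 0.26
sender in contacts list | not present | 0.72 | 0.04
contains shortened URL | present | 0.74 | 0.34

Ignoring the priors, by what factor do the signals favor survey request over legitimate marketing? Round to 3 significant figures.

The Bayes factor is the ratio of the joint likelihoods of the signal pattern under the two hypotheses (using 1 − P(present | H) for each absent signal).
  survey request: 0.26 × (1 − 0.04) × 0.34 = 0.084864
  legitimate marketing: 0.83 × (1 − 0.72) × 0.74 = 0.17198
Bayes factor = 0.084864 / 0.17198 ≈ 0.493

0.493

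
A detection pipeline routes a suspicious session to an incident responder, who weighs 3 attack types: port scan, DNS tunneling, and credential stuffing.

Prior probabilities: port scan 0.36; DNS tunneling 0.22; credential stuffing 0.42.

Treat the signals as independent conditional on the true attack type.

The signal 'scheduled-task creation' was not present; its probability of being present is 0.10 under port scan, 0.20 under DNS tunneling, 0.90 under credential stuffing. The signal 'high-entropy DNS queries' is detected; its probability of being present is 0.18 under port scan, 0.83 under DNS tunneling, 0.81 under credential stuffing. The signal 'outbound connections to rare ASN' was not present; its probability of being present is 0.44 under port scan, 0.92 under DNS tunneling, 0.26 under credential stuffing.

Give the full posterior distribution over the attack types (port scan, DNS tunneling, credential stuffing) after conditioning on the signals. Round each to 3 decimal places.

0.470, 0.168, 0.362

For each hypothesis, the unnormalized posterior weight is prior × product of the signal likelihoods (using 1 − P(present | H) for each absent signal):
  port scan: 0.36 × (1 − 0.10) × 0.18 × (1 − 0.44) = 0.032659
  DNS tunneling: 0.22 × (1 − 0.20) × 0.83 × (1 − 0.92) = 0.011686
  credential stuffing: 0.42 × (1 − 0.90) × 0.81 × (1 − 0.26) = 0.025175
Normalizing constant Z = 0.032659 + 0.011686 + 0.025175 = 0.06952.
P(port scan | evidence) = 0.032659 / 0.06952 ≈ 0.470
P(DNS tunneling | evidence) = 0.011686 / 0.06952 ≈ 0.168
P(credential stuffing | evidence) = 0.025175 / 0.06952 ≈ 0.362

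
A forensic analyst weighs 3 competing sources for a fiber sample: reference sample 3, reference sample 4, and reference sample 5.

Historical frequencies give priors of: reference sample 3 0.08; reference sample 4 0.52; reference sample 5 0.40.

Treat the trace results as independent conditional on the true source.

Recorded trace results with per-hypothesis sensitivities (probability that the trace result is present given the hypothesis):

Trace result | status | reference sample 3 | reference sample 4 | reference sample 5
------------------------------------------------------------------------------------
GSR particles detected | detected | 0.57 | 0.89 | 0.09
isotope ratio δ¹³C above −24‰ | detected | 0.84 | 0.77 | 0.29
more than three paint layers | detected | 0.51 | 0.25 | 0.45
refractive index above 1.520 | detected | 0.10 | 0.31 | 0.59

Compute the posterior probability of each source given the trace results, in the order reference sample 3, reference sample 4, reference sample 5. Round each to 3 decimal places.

For each hypothesis, the unnormalized posterior weight is prior × product of the trace result likelihoods:
  reference sample 3: 0.08 × 0.57 × 0.84 × 0.51 × 0.10 = 0.0019535
  reference sample 4: 0.52 × 0.89 × 0.77 × 0.25 × 0.31 = 0.027618
  reference sample 5: 0.40 × 0.09 × 0.29 × 0.45 × 0.59 = 0.0027718
The unnormalized weights sum to 0.032343.
P(reference sample 3 | evidence) = 0.0019535 / 0.032343 ≈ 0.060
P(reference sample 4 | evidence) = 0.027618 / 0.032343 ≈ 0.854
P(reference sample 5 | evidence) = 0.0027718 / 0.032343 ≈ 0.086

0.060, 0.854, 0.086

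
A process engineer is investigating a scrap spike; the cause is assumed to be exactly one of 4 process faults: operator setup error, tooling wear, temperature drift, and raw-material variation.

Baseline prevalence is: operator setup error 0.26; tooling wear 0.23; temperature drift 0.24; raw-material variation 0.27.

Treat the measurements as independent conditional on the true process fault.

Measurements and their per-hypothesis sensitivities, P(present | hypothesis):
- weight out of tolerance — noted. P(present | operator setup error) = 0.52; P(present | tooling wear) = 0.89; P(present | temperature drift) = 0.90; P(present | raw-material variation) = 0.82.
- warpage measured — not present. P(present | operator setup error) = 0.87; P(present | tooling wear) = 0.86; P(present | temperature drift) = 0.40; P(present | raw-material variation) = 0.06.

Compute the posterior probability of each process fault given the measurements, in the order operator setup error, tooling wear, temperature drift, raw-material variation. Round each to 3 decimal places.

0.046, 0.075, 0.338, 0.542

Multiply each prior by the joint likelihood of the measurement pattern (using 1 − P(present | H) for each absent measurement):
  operator setup error: 0.26 × 0.52 × (1 − 0.87) = 0.017576
  tooling wear: 0.23 × 0.89 × (1 − 0.86) = 0.028658
  temperature drift: 0.24 × 0.90 × (1 − 0.40) = 0.1296
  raw-material variation: 0.27 × 0.82 × (1 − 0.06) = 0.20812
The unnormalized weights sum to 0.38395.
P(operator setup error | evidence) = 0.017576 / 0.38395 ≈ 0.046
P(tooling wear | evidence) = 0.028658 / 0.38395 ≈ 0.075
P(temperature drift | evidence) = 0.1296 / 0.38395 ≈ 0.338
P(raw-material variation | evidence) = 0.20812 / 0.38395 ≈ 0.542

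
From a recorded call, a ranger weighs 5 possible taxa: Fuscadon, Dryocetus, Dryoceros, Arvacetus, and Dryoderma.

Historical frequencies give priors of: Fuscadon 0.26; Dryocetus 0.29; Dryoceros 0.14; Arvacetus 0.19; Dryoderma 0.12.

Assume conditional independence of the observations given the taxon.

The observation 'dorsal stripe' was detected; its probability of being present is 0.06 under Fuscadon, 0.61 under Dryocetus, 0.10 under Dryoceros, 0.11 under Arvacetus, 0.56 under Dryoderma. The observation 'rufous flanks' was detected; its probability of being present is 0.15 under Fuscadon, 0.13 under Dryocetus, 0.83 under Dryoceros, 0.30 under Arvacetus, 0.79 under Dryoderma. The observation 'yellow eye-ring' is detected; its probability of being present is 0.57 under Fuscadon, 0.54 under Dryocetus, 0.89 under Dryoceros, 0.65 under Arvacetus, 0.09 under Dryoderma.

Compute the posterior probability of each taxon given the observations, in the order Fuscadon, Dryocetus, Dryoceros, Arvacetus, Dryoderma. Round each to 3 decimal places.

0.040, 0.377, 0.314, 0.124, 0.145

By Bayes' rule with conditional independence, the unnormalized weight for each hypothesis is prior × ∏ likelihoods:
  Fuscadon: 0.26 × 0.06 × 0.15 × 0.57 = 0.0013338
  Dryocetus: 0.29 × 0.61 × 0.13 × 0.54 = 0.012418
  Dryoceros: 0.14 × 0.10 × 0.83 × 0.89 = 0.010342
  Arvacetus: 0.19 × 0.11 × 0.30 × 0.65 = 0.0040755
  Dryoderma: 0.12 × 0.56 × 0.79 × 0.09 = 0.0047779
Normalizing constant Z = 0.0013338 + 0.012418 + 0.010342 + 0.0040755 + 0.0047779 = 0.032947.
P(Fuscadon | evidence) = 0.0013338 / 0.032947 ≈ 0.040
P(Dryocetus | evidence) = 0.012418 / 0.032947 ≈ 0.377
P(Dryoceros | evidence) = 0.010342 / 0.032947 ≈ 0.314
P(Arvacetus | evidence) = 0.0040755 / 0.032947 ≈ 0.124
P(Dryoderma | evidence) = 0.0047779 / 0.032947 ≈ 0.145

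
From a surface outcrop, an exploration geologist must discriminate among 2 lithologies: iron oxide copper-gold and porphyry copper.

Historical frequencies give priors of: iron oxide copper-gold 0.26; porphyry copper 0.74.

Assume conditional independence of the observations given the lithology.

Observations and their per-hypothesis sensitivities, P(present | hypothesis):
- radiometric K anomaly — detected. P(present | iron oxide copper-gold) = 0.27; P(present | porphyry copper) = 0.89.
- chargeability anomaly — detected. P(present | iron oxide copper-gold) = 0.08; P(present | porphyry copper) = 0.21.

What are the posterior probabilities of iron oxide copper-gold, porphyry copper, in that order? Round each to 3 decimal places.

0.039, 0.961

For each hypothesis, the unnormalized posterior weight is prior × product of the observation likelihoods:
  iron oxide copper-gold: 0.26 × 0.27 × 0.08 = 0.005616
  porphyry copper: 0.74 × 0.89 × 0.21 = 0.13831
The unnormalized weights sum to 0.14392.
P(iron oxide copper-gold | evidence) = 0.005616 / 0.14392 ≈ 0.039
P(porphyry copper | evidence) = 0.13831 / 0.14392 ≈ 0.961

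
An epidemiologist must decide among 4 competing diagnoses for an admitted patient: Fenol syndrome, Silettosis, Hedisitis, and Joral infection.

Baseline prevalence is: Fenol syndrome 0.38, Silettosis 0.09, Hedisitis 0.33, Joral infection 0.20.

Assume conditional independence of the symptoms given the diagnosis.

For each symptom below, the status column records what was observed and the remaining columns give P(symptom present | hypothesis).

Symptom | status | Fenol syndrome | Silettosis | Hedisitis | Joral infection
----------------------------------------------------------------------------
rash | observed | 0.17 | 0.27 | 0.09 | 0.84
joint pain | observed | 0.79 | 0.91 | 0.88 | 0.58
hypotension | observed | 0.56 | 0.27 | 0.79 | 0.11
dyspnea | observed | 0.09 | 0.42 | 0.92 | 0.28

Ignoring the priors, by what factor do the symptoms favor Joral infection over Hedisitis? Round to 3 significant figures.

Joint likelihood of the symptom pattern under each hypothesis:
  Joral infection: 0.84 × 0.58 × 0.11 × 0.28 = 0.015006
  Hedisitis: 0.09 × 0.88 × 0.79 × 0.92 = 0.057563
Bayes factor = 0.015006 / 0.057563 ≈ 0.261

0.261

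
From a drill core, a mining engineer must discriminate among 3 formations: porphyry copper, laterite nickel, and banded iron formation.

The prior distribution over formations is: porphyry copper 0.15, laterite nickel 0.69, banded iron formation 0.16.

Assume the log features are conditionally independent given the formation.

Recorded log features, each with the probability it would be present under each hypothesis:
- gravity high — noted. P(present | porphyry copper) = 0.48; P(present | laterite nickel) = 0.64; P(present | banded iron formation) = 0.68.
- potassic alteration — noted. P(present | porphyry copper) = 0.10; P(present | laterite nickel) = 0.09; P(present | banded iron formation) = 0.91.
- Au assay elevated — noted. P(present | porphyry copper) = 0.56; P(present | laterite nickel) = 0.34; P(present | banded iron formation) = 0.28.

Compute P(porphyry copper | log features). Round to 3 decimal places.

Multiply each prior by the joint likelihood of the log feature pattern:
  porphyry copper: 0.15 × 0.48 × 0.10 × 0.56 = 0.004032
  laterite nickel: 0.69 × 0.64 × 0.09 × 0.34 = 0.013513
  banded iron formation: 0.16 × 0.68 × 0.91 × 0.28 = 0.027722
Marginal likelihood of the evidence = 0.045267.
P(porphyry copper | evidence) = 0.004032 / 0.045267 ≈ 0.089.

0.089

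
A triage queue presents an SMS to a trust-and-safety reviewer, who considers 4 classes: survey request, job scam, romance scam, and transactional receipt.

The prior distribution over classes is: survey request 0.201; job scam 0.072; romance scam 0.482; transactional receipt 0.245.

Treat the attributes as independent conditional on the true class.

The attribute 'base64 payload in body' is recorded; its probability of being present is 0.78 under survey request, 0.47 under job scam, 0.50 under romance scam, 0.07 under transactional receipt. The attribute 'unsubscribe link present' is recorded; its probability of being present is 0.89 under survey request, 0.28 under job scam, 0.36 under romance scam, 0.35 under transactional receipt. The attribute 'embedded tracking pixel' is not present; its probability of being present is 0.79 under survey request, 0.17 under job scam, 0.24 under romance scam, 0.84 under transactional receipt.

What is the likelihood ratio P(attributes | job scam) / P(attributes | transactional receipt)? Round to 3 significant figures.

27.9

The Bayes factor is the ratio of the joint likelihoods of the attribute pattern under the two hypotheses (using 1 − P(present | H) for each absent attribute).
  job scam: 0.47 × 0.28 × (1 − 0.17) = 0.10923
  transactional receipt: 0.07 × 0.35 × (1 − 0.84) = 0.00392
Bayes factor = 0.10923 / 0.00392 ≈ 27.9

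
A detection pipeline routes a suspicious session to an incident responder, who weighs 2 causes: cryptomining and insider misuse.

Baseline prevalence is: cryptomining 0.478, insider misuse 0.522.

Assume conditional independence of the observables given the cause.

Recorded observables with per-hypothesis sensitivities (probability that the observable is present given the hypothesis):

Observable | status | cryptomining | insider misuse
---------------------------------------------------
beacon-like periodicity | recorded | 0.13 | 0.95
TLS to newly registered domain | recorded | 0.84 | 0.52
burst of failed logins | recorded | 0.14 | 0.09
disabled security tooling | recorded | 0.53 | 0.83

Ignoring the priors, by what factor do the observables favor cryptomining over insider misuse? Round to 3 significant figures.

0.220

The Bayes factor is the ratio of the joint likelihoods of the observable pattern under the two hypotheses.
  cryptomining: 0.13 × 0.84 × 0.14 × 0.53 = 0.0081026
  insider misuse: 0.95 × 0.52 × 0.09 × 0.83 = 0.036902
Bayes factor = 0.0081026 / 0.036902 ≈ 0.220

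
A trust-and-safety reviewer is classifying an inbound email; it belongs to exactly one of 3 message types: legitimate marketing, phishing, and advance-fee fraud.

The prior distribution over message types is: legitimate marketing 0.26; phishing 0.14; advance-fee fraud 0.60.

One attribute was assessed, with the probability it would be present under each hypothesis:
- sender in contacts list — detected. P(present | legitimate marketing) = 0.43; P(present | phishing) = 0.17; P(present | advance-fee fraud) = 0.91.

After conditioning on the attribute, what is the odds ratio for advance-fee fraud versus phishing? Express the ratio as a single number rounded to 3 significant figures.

22.9

Unnormalized posterior weight (prior times the attribute likelihood) for each of the two hypotheses:
  advance-fee fraud: 0.60 × 0.91 = 0.546
  phishing: 0.14 × 0.17 = 0.0238
Posterior odds = 0.546 / 0.0238 ≈ 22.9.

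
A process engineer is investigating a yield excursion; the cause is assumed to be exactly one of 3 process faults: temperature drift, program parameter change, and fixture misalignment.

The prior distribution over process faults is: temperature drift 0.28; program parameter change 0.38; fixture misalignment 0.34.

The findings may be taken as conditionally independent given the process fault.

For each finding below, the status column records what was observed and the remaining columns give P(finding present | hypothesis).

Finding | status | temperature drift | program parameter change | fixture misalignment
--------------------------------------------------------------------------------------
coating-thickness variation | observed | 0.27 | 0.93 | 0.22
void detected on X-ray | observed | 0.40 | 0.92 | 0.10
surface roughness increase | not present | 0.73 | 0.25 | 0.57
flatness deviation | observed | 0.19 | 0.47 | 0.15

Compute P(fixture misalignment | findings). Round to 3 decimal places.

0.004

Multiply each prior by the joint likelihood of the evidence pattern (using 1 − P(present | H) for each absent finding):
  temperature drift: 0.28 × 0.27 × 0.40 × (1 − 0.73) × 0.19 = 0.0015513
  program parameter change: 0.38 × 0.93 × 0.92 × (1 − 0.25) × 0.47 = 0.11461
  fixture misalignment: 0.34 × 0.22 × 0.10 × (1 − 0.57) × 0.15 = 0.00048246
Normalizing constant Z = 0.0015513 + 0.11461 + 0.00048246 = 0.11664.
P(fixture misalignment | evidence) = 0.00048246 / 0.11664 ≈ 0.004.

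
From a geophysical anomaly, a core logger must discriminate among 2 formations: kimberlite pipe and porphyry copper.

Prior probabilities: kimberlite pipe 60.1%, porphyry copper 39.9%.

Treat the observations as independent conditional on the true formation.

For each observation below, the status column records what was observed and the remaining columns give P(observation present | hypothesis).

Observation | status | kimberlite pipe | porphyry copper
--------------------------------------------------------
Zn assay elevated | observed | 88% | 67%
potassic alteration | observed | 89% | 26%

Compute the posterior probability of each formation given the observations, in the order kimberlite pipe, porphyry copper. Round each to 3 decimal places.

0.871, 0.129

For each hypothesis, the unnormalized posterior weight is prior × product of the observation likelihoods:
  kimberlite pipe: 0.601 × 0.88 × 0.89 = 0.4707
  porphyry copper: 0.399 × 0.67 × 0.26 = 0.069506
Marginal likelihood of the evidence = 0.54021.
P(kimberlite pipe | evidence) = 0.4707 / 0.54021 ≈ 0.871
P(porphyry copper | evidence) = 0.069506 / 0.54021 ≈ 0.129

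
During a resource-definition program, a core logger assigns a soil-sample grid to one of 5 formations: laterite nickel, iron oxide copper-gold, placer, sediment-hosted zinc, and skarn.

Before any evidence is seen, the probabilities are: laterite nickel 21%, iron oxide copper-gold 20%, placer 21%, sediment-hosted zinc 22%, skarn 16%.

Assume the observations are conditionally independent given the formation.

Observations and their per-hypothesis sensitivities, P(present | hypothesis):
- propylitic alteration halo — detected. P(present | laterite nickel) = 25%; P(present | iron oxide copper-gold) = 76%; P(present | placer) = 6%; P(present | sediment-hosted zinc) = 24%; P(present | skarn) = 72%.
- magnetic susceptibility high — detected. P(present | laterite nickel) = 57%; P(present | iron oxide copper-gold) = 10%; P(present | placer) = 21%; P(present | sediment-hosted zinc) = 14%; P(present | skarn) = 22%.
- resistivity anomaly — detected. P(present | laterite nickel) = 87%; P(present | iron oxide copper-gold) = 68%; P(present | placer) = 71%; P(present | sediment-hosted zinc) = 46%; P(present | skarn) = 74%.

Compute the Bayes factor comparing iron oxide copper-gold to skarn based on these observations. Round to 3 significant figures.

0.441

Joint likelihood of the evidence pattern under each hypothesis:
  iron oxide copper-gold: 0.76 × 0.10 × 0.68 = 0.05168
  skarn: 0.72 × 0.22 × 0.74 = 0.11722
Bayes factor = 0.05168 / 0.11722 ≈ 0.441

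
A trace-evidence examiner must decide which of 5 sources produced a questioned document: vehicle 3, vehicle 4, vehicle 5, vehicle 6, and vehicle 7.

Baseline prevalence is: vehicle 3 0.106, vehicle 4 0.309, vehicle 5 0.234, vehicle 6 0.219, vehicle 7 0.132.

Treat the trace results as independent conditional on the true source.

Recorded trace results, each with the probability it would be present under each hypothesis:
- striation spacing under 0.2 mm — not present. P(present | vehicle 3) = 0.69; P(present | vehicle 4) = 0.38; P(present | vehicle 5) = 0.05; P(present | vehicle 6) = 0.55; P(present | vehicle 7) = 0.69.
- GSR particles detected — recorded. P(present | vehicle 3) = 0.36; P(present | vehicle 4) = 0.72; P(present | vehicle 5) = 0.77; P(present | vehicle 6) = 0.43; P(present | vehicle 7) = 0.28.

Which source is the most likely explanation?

vehicle 5

For each hypothesis, the unnormalized posterior weight is prior × product of the trace result likelihoods (using 1 − P(present | H) for each absent trace result):
  vehicle 3: 0.106 × (1 − 0.69) × 0.36 = 0.01183
  vehicle 4: 0.309 × (1 − 0.38) × 0.72 = 0.13794
  vehicle 5: 0.234 × (1 − 0.05) × 0.77 = 0.17117
  vehicle 6: 0.219 × (1 − 0.55) × 0.43 = 0.042376
  vehicle 7: 0.132 × (1 − 0.69) × 0.28 = 0.011458
The unnormalized weights sum to 0.37477.
P(vehicle 3 | evidence) ≈ 0.01183 / 0.37477 ≈ 0.032
P(vehicle 4 | evidence) ≈ 0.13794 / 0.37477 ≈ 0.368
P(vehicle 5 | evidence) ≈ 0.17117 / 0.37477 ≈ 0.457
P(vehicle 6 | evidence) ≈ 0.042376 / 0.37477 ≈ 0.113
P(vehicle 7 | evidence) ≈ 0.011458 / 0.37477 ≈ 0.031
The largest is 0.457, so vehicle 5 is most probable.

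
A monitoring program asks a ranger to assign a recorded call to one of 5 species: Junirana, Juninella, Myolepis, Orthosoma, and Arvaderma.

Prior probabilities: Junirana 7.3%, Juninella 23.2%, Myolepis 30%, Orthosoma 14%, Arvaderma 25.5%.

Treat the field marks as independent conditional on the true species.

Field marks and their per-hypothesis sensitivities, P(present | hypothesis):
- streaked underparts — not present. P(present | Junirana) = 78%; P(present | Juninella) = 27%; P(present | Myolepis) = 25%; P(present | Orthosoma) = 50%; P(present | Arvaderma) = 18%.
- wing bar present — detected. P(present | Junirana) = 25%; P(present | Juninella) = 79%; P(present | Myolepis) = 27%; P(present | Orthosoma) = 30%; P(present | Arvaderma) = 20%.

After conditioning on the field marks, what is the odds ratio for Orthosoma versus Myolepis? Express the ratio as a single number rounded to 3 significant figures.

Unnormalized posterior weight (prior times the field mark likelihoods) for each of the two hypotheses (using 1 − P(present | H) for each absent field mark):
  Orthosoma: 0.140 × (1 − 0.50) × 0.30 = 0.021
  Myolepis: 0.300 × (1 − 0.25) × 0.27 = 0.06075
Posterior odds = 0.021 / 0.06075 ≈ 0.346.

0.346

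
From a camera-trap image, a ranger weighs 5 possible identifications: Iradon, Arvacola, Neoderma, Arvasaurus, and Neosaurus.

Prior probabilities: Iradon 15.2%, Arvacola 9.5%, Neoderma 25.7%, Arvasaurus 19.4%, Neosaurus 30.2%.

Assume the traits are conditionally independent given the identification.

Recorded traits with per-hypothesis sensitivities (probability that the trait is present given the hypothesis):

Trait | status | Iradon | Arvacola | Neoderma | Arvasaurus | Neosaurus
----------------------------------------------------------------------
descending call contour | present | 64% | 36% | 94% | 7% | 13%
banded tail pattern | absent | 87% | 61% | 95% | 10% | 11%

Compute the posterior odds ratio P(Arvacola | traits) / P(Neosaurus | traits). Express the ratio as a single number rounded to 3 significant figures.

Unnormalized posterior weight (prior times the trait likelihoods) for each of the two hypotheses (using 1 − P(present | H) for each absent trait):
  Arvacola: 0.095 × 0.36 × (1 − 0.61) = 0.013338
  Neosaurus: 0.302 × 0.13 × (1 − 0.11) = 0.034941
Odds(Arvacola : Neosaurus) = 0.013338 / 0.034941 ≈ 0.382.

0.382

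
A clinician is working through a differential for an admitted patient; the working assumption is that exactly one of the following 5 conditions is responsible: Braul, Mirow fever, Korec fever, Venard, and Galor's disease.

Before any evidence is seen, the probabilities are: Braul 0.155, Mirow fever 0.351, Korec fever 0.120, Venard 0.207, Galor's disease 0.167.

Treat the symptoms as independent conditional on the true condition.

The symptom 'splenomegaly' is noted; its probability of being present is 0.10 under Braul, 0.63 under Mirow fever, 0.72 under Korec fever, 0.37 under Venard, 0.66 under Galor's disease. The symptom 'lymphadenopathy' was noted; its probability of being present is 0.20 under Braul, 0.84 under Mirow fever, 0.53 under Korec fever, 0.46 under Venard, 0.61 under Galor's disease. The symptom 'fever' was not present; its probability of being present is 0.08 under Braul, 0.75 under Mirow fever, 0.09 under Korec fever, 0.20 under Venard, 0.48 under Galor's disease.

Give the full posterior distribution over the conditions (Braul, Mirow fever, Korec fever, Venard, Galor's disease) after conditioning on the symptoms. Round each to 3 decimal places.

By Bayes' rule with conditional independence, the unnormalized weight for each hypothesis is prior × ∏ likelihoods (using 1 − P(present | H) for each absent symptom):
  Braul: 0.155 × 0.10 × 0.20 × (1 − 0.08) = 0.002852
  Mirow fever: 0.351 × 0.63 × 0.84 × (1 − 0.75) = 0.046437
  Korec fever: 0.120 × 0.72 × 0.53 × (1 − 0.09) = 0.041671
  Venard: 0.207 × 0.37 × 0.46 × (1 − 0.20) = 0.028185
  Galor's disease: 0.167 × 0.66 × 0.61 × (1 − 0.48) = 0.034962
The unnormalized weights sum to 0.15411.
P(Braul | evidence) = 0.002852 / 0.15411 ≈ 0.019
P(Mirow fever | evidence) = 0.046437 / 0.15411 ≈ 0.301
P(Korec fever | evidence) = 0.041671 / 0.15411 ≈ 0.270
P(Venard | evidence) = 0.028185 / 0.15411 ≈ 0.183
P(Galor's disease | evidence) = 0.034962 / 0.15411 ≈ 0.227

0.019, 0.301, 0.270, 0.183, 0.227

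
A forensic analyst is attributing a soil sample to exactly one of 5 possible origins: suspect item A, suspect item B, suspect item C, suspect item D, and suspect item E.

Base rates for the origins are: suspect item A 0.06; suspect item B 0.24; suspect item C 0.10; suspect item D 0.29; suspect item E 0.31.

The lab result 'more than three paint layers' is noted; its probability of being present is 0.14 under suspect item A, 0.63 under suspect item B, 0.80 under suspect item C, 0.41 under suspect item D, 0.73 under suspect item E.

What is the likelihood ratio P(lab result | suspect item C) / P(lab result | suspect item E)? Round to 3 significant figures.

The Bayes factor is the ratio of the two likelihoods.
  suspect item C: 0.8
  suspect item E: 0.73
Bayes factor = 0.8 / 0.73 ≈ 1.10

1.10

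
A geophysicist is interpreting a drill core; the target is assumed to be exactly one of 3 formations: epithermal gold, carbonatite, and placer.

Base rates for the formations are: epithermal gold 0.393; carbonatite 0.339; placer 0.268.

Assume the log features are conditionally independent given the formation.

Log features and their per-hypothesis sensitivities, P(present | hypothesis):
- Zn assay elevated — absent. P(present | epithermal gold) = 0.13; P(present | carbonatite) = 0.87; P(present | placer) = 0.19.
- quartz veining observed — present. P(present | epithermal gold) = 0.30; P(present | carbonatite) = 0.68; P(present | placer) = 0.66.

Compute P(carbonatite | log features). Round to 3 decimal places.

0.109

Multiply each prior by the joint likelihood of the log feature pattern (using 1 − P(present | H) for each absent log feature):
  epithermal gold: 0.393 × (1 − 0.13) × 0.30 = 0.10257
  carbonatite: 0.339 × (1 − 0.87) × 0.68 = 0.029968
  placer: 0.268 × (1 − 0.19) × 0.66 = 0.14327
Normalizing constant Z = 0.10257 + 0.029968 + 0.14327 = 0.27581.
P(carbonatite | evidence) = 0.029968 / 0.27581 ≈ 0.109.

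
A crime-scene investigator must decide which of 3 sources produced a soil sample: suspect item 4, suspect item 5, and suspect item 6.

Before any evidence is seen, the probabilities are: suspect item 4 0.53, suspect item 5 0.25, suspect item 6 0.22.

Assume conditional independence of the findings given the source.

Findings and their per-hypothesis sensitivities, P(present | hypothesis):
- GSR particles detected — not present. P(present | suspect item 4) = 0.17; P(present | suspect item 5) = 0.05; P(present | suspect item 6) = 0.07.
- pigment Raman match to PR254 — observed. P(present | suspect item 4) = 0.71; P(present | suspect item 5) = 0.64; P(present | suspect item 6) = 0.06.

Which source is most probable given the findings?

suspect item 4

Multiply each prior by the joint likelihood of the evidence pattern (using 1 − P(present | H) for each absent finding):
  suspect item 4: 0.53 × (1 − 0.17) × 0.71 = 0.31233
  suspect item 5: 0.25 × (1 − 0.05) × 0.64 = 0.152
  suspect item 6: 0.22 × (1 − 0.07) × 0.06 = 0.012276
The unnormalized weights sum to 0.4766.
P(suspect item 4 | evidence) ≈ 0.31233 / 0.4766 ≈ 0.655
P(suspect item 5 | evidence) ≈ 0.152 / 0.4766 ≈ 0.319
P(suspect item 6 | evidence) ≈ 0.012276 / 0.4766 ≈ 0.026
The largest is 0.655, so suspect item 4 is most probable.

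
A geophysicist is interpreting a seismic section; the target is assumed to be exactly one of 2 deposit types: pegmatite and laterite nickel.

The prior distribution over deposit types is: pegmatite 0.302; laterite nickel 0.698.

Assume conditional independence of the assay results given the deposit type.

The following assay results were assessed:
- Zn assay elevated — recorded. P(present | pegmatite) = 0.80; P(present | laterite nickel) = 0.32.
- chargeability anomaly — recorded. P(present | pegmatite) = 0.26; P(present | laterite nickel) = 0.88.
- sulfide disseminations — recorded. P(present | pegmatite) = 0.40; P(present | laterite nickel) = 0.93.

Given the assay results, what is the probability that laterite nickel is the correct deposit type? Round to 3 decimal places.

Multiply each prior by the joint likelihood of the assay result pattern:
  pegmatite: 0.302 × 0.80 × 0.26 × 0.40 = 0.025126
  laterite nickel: 0.698 × 0.32 × 0.88 × 0.93 = 0.1828
The unnormalized weights sum to 0.20792.
P(laterite nickel | evidence) = 0.1828 / 0.20792 ≈ 0.879.

0.879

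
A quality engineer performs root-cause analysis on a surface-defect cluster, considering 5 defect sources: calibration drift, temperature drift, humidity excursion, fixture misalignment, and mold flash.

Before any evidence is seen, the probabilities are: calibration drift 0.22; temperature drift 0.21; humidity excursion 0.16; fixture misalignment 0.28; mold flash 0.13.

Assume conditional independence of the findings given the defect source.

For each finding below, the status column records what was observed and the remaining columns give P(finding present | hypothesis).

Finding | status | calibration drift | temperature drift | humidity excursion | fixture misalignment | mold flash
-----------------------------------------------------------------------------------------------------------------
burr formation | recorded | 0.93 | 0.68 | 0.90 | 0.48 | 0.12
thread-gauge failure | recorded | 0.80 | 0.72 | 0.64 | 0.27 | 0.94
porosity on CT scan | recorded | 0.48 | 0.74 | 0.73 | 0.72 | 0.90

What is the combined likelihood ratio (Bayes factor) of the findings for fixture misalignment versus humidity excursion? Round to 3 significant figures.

0.222

Joint likelihood of the evidence pattern under each hypothesis:
  fixture misalignment: 0.48 × 0.27 × 0.72 = 0.093312
  humidity excursion: 0.90 × 0.64 × 0.73 = 0.42048
Bayes factor = 0.093312 / 0.42048 ≈ 0.222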